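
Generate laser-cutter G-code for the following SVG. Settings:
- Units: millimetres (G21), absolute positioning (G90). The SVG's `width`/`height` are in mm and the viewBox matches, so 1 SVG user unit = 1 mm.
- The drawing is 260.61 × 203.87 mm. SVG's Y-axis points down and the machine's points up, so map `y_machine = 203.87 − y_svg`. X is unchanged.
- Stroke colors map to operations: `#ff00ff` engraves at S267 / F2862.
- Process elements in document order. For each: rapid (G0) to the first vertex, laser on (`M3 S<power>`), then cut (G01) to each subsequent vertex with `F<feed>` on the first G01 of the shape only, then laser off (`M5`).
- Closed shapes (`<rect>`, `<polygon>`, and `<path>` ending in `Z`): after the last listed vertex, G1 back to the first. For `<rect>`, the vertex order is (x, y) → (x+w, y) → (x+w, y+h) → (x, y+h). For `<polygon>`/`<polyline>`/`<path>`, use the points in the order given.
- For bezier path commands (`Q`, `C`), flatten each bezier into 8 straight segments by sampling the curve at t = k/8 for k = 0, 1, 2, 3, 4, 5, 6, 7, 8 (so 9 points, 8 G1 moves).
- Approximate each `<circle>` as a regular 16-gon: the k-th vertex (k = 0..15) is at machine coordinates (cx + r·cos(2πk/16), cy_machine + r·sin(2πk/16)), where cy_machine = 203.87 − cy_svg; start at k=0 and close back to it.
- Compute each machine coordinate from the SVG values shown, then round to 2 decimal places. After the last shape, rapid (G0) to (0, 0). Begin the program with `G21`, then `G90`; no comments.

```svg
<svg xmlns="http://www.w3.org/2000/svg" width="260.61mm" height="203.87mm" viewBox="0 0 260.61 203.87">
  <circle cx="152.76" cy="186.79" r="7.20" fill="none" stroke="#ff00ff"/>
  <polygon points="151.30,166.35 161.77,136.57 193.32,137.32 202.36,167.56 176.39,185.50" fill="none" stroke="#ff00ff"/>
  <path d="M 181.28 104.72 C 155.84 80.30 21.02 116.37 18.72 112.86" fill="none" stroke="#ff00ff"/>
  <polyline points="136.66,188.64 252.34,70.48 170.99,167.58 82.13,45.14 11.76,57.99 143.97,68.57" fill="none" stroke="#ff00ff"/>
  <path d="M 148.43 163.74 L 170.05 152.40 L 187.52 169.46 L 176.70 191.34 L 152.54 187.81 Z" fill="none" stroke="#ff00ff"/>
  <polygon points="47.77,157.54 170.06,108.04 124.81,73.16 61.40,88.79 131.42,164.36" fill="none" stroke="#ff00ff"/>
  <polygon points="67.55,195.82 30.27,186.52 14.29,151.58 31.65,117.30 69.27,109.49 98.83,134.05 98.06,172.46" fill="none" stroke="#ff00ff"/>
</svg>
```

Since the viewBox matches the mm dimensions, user units are millimetres directly. The only transform is the Y-flip y_m = 203.87 − y_svg.

Shape 1 is a circle drawn with `<circle>`. Its stroke #ff00ff means engrave at S267, F2862. After flipping Y the toolpath is (159.96,17.08) → (159.41,19.84) → (157.85,22.17) → (155.52,23.73) → (152.76,24.28) → (150.00,23.73) → (147.67,22.17) → (146.11,19.84) → (145.56,17.08) → (146.11,14.32) → (147.67,11.99) → (150.00,10.43) → (152.76,9.88) → (155.52,10.43) → (157.85,11.99) → (159.41,14.32) → (159.96,17.08), returning to the start.

Shape 2 is a regular polygon drawn with `<polygon>`. Its stroke #ff00ff means engrave at S267, F2862. After flipping Y the toolpath is (151.30,37.52) → (161.77,67.30) → (193.32,66.55) → (202.36,36.31) → (176.39,18.37) → (151.30,37.52), returning to the start.

Shape 3 is a cubic bezier drawn with `<path>`. Its stroke #ff00ff means engrave at S267, F2862. After flipping Y the toolpath is (181.28,99.15) → (167.09,105.67) → (145.47,107.69) → (119.27,106.38) → (91.32,102.92) → (64.46,98.48) → (41.51,94.24) → (25.32,91.35) → (18.72,91.01).

Shape 4 is a open polyline drawn with `<polyline>`. Its stroke #ff00ff means engrave at S267, F2862. After flipping Y the toolpath is (136.66,15.23) → (252.34,133.39) → (170.99,36.29) → (82.13,158.73) → (11.76,145.88) → (143.97,135.30).

Shape 5 is a regular polygon drawn with `<path>`. Its stroke #ff00ff means engrave at S267, F2862. After flipping Y the toolpath is (148.43,40.13) → (170.05,51.47) → (187.52,34.41) → (176.70,12.53) → (152.54,16.06) → (148.43,40.13), returning to the start.

Shape 6 is a closed polygon drawn with `<polygon>`. Its stroke #ff00ff means engrave at S267, F2862. After flipping Y the toolpath is (47.77,46.33) → (170.06,95.83) → (124.81,130.71) → (61.40,115.08) → (131.42,39.51) → (47.77,46.33), returning to the start.

Shape 7 is a regular polygon drawn with `<polygon>`. Its stroke #ff00ff means engrave at S267, F2862. After flipping Y the toolpath is (67.55,8.05) → (30.27,17.35) → (14.29,52.29) → (31.65,86.57) → (69.27,94.38) → (98.83,69.82) → (98.06,31.41) → (67.55,8.05), returning to the start.

G21
G90
G0 X159.96 Y17.08
M3 S267
G01 X159.41 Y19.84 F2862
G01 X157.85 Y22.17
G01 X155.52 Y23.73
G01 X152.76 Y24.28
G01 X150.00 Y23.73
G01 X147.67 Y22.17
G01 X146.11 Y19.84
G01 X145.56 Y17.08
G01 X146.11 Y14.32
G01 X147.67 Y11.99
G01 X150.00 Y10.43
G01 X152.76 Y9.88
G01 X155.52 Y10.43
G01 X157.85 Y11.99
G01 X159.41 Y14.32
G01 X159.96 Y17.08
M5
G0 X151.30 Y37.52
M3 S267
G01 X161.77 Y67.30 F2862
G01 X193.32 Y66.55
G01 X202.36 Y36.31
G01 X176.39 Y18.37
G01 X151.30 Y37.52
M5
G0 X181.28 Y99.15
M3 S267
G01 X167.09 Y105.67 F2862
G01 X145.47 Y107.69
G01 X119.27 Y106.38
G01 X91.32 Y102.92
G01 X64.46 Y98.48
G01 X41.51 Y94.24
G01 X25.32 Y91.35
G01 X18.72 Y91.01
M5
G0 X136.66 Y15.23
M3 S267
G01 X252.34 Y133.39 F2862
G01 X170.99 Y36.29
G01 X82.13 Y158.73
G01 X11.76 Y145.88
G01 X143.97 Y135.30
M5
G0 X148.43 Y40.13
M3 S267
G01 X170.05 Y51.47 F2862
G01 X187.52 Y34.41
G01 X176.70 Y12.53
G01 X152.54 Y16.06
G01 X148.43 Y40.13
M5
G0 X47.77 Y46.33
M3 S267
G01 X170.06 Y95.83 F2862
G01 X124.81 Y130.71
G01 X61.40 Y115.08
G01 X131.42 Y39.51
G01 X47.77 Y46.33
M5
G0 X67.55 Y8.05
M3 S267
G01 X30.27 Y17.35 F2862
G01 X14.29 Y52.29
G01 X31.65 Y86.57
G01 X69.27 Y94.38
G01 X98.83 Y69.82
G01 X98.06 Y31.41
G01 X67.55 Y8.05
M5
G0 X0.00 Y0.00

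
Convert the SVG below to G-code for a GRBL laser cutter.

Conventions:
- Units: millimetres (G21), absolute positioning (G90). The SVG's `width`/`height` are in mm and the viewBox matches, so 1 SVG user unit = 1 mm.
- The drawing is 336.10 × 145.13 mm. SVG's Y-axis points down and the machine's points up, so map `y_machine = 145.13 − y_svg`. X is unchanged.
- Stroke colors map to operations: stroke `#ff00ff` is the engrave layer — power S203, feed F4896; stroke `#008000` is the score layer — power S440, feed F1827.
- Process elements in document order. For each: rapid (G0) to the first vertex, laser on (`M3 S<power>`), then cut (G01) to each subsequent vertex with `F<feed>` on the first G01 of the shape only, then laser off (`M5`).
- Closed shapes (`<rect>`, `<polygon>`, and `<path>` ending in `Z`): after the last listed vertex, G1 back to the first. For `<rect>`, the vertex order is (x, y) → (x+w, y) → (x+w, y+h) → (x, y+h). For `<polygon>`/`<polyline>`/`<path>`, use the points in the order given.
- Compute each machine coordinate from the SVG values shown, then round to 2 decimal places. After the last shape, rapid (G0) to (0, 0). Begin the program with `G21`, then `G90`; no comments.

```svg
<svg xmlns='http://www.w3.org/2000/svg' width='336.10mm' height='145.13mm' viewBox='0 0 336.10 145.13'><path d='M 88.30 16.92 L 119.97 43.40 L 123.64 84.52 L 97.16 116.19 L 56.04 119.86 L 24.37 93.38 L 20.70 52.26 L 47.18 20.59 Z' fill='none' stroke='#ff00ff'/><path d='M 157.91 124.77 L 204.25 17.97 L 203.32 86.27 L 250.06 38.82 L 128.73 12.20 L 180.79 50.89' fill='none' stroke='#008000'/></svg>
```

G21
G90
G0 X88.30 Y128.21
M3 S203
G01 X119.97 Y101.73 F4896
G01 X123.64 Y60.61
G01 X97.16 Y28.94
G01 X56.04 Y25.27
G01 X24.37 Y51.75
G01 X20.70 Y92.87
G01 X47.18 Y124.54
G01 X88.30 Y128.21
M5
G0 X157.91 Y20.36
M3 S440
G01 X204.25 Y127.16 F1827
G01 X203.32 Y58.86
G01 X250.06 Y106.31
G01 X128.73 Y132.93
G01 X180.79 Y94.24
M5
G0 X0.00 Y0.00

Since the viewBox matches the mm dimensions, user units are millimetres directly. The only transform is the Y-flip y_m = 145.13 − y_svg.

Shape 1 is a regular polygon drawn with `<path>`. Its stroke #ff00ff means engrave at S203, F4896. After flipping Y the toolpath is (88.30,128.21) → (119.97,101.73) → (123.64,60.61) → (97.16,28.94) → (56.04,25.27) → (24.37,51.75) → (20.70,92.87) → (47.18,124.54) → (88.30,128.21), returning to the start.

Shape 2 is a open polyline drawn with `<path>`. Its stroke #008000 means score at S440, F1827. After flipping Y the toolpath is (157.91,20.36) → (204.25,127.16) → (203.32,58.86) → (250.06,106.31) → (128.73,132.93) → (180.79,94.24).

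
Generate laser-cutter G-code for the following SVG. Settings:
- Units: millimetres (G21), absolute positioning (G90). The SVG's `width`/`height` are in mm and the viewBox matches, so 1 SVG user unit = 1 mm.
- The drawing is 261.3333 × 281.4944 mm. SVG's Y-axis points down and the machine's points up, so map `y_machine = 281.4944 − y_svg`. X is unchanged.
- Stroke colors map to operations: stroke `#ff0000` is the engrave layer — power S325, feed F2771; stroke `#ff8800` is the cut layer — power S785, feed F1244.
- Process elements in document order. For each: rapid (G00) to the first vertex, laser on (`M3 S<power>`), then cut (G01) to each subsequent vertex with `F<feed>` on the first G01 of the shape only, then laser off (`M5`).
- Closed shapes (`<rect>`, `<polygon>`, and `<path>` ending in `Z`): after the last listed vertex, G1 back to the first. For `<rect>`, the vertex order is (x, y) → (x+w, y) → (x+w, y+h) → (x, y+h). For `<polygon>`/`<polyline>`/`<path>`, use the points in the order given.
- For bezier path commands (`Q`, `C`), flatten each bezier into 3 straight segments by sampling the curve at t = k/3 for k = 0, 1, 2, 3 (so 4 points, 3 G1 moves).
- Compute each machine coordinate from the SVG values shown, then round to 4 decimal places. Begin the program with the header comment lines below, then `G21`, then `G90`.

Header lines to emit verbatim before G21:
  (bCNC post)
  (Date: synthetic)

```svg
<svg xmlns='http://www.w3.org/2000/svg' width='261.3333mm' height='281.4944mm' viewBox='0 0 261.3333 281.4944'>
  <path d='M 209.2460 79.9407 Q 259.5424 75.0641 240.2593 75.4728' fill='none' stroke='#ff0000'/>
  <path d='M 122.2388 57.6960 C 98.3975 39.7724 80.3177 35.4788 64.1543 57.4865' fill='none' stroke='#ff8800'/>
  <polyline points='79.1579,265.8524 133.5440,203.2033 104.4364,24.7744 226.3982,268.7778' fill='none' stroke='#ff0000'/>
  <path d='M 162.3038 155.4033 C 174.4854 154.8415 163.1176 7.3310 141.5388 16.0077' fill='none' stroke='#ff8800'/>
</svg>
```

(bCNC post)
(Date: synthetic)
G21
G90
G00 X209.2460 Y201.5537
M3 S325
G01 X235.0459 Y204.2175 F2771
G01 X245.3836 Y205.7068
G01 X240.2593 Y206.0216
M5
G00 X122.2388 Y223.7984
M3 S785
G01 X100.1756 Y236.7094 F1244
G01 X81.0989 Y237.7178
G01 X64.1543 Y224.0079
M5
G00 X79.1579 Y15.6420
M3 S325
G01 X133.5440 Y78.2911 F2771
G01 X104.4364 Y256.7200
G01 X226.3982 Y12.7166
M5
G00 X162.3038 Y126.0911
M3 S785
G01 X167.1296 Y164.4085 F1244
G01 X159.2199 Y233.3283
G01 X141.5388 Y265.4867
M5

Since the viewBox matches the mm dimensions, user units are millimetres directly. The only transform is the Y-flip y_m = 281.4944 − y_svg.

Shape 1 is a quadratic bezier drawn with `<path>`. Its stroke #ff0000 means engrave at S325, F2771. After flipping Y the toolpath is (209.2460,201.5537) → (235.0459,204.2175) → (245.3836,205.7068) → (240.2593,206.0216).

Shape 2 is a cubic bezier drawn with `<path>`. Its stroke #ff8800 means cut at S785, F1244. After flipping Y the toolpath is (122.2388,223.7984) → (100.1756,236.7094) → (81.0989,237.7178) → (64.1543,224.0079).

Shape 3 is a open polyline drawn with `<polyline>`. Its stroke #ff0000 means engrave at S325, F2771. After flipping Y the toolpath is (79.1579,15.6420) → (133.5440,78.2911) → (104.4364,256.7200) → (226.3982,12.7166).

Shape 4 is a cubic bezier drawn with `<path>`. Its stroke #ff8800 means cut at S785, F1244. After flipping Y the toolpath is (162.3038,126.0911) → (167.1296,164.4085) → (159.2199,233.3283) → (141.5388,265.4867).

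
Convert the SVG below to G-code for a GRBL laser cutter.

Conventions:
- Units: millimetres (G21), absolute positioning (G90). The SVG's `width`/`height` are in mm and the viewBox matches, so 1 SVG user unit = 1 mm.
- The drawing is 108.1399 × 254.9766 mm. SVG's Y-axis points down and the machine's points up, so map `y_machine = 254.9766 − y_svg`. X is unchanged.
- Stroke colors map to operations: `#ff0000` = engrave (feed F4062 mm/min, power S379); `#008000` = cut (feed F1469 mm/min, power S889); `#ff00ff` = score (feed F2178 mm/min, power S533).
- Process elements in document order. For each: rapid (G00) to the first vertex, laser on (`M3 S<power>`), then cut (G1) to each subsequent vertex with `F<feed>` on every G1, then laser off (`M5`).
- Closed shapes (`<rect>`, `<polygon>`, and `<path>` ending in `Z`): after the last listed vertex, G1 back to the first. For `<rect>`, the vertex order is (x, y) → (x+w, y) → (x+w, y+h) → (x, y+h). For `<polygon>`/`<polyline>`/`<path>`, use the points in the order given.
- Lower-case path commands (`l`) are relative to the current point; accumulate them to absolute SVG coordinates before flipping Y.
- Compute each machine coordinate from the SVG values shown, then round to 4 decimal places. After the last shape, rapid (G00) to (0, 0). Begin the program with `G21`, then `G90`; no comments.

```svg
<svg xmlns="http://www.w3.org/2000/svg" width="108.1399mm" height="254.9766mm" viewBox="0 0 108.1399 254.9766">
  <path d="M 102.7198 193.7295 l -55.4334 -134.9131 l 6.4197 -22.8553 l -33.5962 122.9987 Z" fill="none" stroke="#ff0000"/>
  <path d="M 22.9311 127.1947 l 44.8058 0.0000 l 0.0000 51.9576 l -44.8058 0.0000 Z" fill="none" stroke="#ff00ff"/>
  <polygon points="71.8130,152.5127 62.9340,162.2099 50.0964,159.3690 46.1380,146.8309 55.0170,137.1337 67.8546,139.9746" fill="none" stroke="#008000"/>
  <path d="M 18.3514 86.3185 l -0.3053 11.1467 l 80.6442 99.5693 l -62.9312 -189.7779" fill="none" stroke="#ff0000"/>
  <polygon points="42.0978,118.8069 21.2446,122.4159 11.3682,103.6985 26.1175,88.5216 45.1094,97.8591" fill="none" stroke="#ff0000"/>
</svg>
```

Since the viewBox matches the mm dimensions, user units are millimetres directly. The only transform is the Y-flip y_m = 254.9766 − y_svg.

Shape 1 is a closed polygon drawn with `<path>`. Its stroke #ff0000 means engrave at S379, F4062. After flipping Y the toolpath is (102.7198,61.2471) → (47.2864,196.1602) → (53.7061,219.0155) → (20.1099,96.0168) → (102.7198,61.2471), returning to the start.

Shape 2 is a rectangle drawn with `<path>`. Its stroke #ff00ff means score at S533, F2178. After flipping Y the toolpath is (22.9311,127.7819) → (67.7369,127.7819) → (67.7369,75.8243) → (22.9311,75.8243) → (22.9311,127.7819), returning to the start.

Shape 3 is a regular polygon drawn with `<polygon>`. Its stroke #008000 means cut at S889, F1469. After flipping Y the toolpath is (71.8130,102.4639) → (62.9340,92.7667) → (50.0964,95.6076) → (46.1380,108.1457) → (55.0170,117.8429) → (67.8546,115.0020) → (71.8130,102.4639), returning to the start.

Shape 4 is a open polyline drawn with `<path>`. Its stroke #ff0000 means engrave at S379, F4062. After flipping Y the toolpath is (18.3514,168.6581) → (18.0461,157.5114) → (98.6903,57.9421) → (35.7591,247.7200).

Shape 5 is a regular polygon drawn with `<polygon>`. Its stroke #ff0000 means engrave at S379, F4062. After flipping Y the toolpath is (42.0978,136.1697) → (21.2446,132.5607) → (11.3682,151.2781) → (26.1175,166.4550) → (45.1094,157.1175) → (42.0978,136.1697), returning to the start.

G21
G90
G00 X102.7198 Y61.2471
M3 S379
G1 X47.2864 Y196.1602 F4062
G1 X53.7061 Y219.0155 F4062
G1 X20.1099 Y96.0168 F4062
G1 X102.7198 Y61.2471 F4062
M5
G00 X22.9311 Y127.7819
M3 S533
G1 X67.7369 Y127.7819 F2178
G1 X67.7369 Y75.8243 F2178
G1 X22.9311 Y75.8243 F2178
G1 X22.9311 Y127.7819 F2178
M5
G00 X71.8130 Y102.4639
M3 S889
G1 X62.9340 Y92.7667 F1469
G1 X50.0964 Y95.6076 F1469
G1 X46.1380 Y108.1457 F1469
G1 X55.0170 Y117.8429 F1469
G1 X67.8546 Y115.0020 F1469
G1 X71.8130 Y102.4639 F1469
M5
G00 X18.3514 Y168.6581
M3 S379
G1 X18.0461 Y157.5114 F4062
G1 X98.6903 Y57.9421 F4062
G1 X35.7591 Y247.7200 F4062
M5
G00 X42.0978 Y136.1697
M3 S379
G1 X21.2446 Y132.5607 F4062
G1 X11.3682 Y151.2781 F4062
G1 X26.1175 Y166.4550 F4062
G1 X45.1094 Y157.1175 F4062
G1 X42.0978 Y136.1697 F4062
M5
G00 X0.0000 Y0.0000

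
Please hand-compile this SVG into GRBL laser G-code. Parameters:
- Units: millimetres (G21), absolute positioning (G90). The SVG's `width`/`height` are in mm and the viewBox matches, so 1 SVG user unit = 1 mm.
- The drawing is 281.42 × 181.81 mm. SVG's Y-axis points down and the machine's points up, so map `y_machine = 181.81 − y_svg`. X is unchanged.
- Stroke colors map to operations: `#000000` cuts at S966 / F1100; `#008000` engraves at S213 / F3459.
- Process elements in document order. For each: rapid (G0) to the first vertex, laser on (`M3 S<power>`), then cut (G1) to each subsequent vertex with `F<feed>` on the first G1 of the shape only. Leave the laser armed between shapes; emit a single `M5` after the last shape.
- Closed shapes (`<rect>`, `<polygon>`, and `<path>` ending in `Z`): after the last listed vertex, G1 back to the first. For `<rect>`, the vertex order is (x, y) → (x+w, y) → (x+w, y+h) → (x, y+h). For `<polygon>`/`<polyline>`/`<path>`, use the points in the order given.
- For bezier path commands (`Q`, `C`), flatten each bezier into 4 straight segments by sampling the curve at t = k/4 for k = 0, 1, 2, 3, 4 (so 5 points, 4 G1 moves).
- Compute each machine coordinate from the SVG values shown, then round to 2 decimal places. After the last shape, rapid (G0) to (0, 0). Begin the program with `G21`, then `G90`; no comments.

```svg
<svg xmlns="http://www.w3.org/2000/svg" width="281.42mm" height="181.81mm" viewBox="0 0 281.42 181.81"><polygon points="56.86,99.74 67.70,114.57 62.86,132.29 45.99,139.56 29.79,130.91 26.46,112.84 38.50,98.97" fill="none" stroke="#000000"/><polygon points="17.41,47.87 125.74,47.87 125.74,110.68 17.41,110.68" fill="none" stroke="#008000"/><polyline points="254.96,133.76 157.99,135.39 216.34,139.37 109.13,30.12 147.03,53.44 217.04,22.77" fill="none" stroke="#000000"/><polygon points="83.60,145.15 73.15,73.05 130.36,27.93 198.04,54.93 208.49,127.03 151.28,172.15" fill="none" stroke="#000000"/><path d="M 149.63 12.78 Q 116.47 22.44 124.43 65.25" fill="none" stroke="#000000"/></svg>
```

G21
G90
G0 X56.86 Y82.07
M3 S966
G1 X67.70 Y67.24 F1100
G1 X62.86 Y49.52
G1 X45.99 Y42.25
G1 X29.79 Y50.90
G1 X26.46 Y68.97
G1 X38.50 Y82.84
G1 X56.86 Y82.07
G0 X17.41 Y133.94
M3 S213
G1 X125.74 Y133.94 F3459
G1 X125.74 Y71.13
G1 X17.41 Y71.13
G1 X17.41 Y133.94
G0 X254.96 Y48.05
M3 S966
G1 X157.99 Y46.42 F1100
G1 X216.34 Y42.44
G1 X109.13 Y151.69
G1 X147.03 Y128.37
G1 X217.04 Y159.04
G0 X83.60 Y36.66
M3 S966
G1 X73.15 Y108.76 F1100
G1 X130.36 Y153.88
G1 X198.04 Y126.88
G1 X208.49 Y54.78
G1 X151.28 Y9.66
G1 X83.60 Y36.66
G0 X149.63 Y169.03
M3 S966
G1 X135.62 Y162.13 F1100
G1 X126.75 Y151.08
G1 X123.02 Y135.89
G1 X124.43 Y116.56
M5
G0 X0.00 Y0.00

Since the viewBox matches the mm dimensions, user units are millimetres directly. The only transform is the Y-flip y_m = 181.81 − y_svg.

Shape 1 is a regular polygon drawn with `<polygon>`. Its stroke #000000 means cut at S966, F1100. After flipping Y the toolpath is (56.86,82.07) → (67.70,67.24) → (62.86,49.52) → (45.99,42.25) → (29.79,50.90) → (26.46,68.97) → (38.50,82.84) → (56.86,82.07), returning to the start.

Shape 2 is a rectangle drawn with `<polygon>`. Its stroke #008000 means engrave at S213, F3459. After flipping Y the toolpath is (17.41,133.94) → (125.74,133.94) → (125.74,71.13) → (17.41,71.13) → (17.41,133.94), returning to the start.

Shape 3 is a open polyline drawn with `<polyline>`. Its stroke #000000 means cut at S966, F1100. After flipping Y the toolpath is (254.96,48.05) → (157.99,46.42) → (216.34,42.44) → (109.13,151.69) → (147.03,128.37) → (217.04,159.04).

Shape 4 is a regular polygon drawn with `<polygon>`. Its stroke #000000 means cut at S966, F1100. After flipping Y the toolpath is (83.60,36.66) → (73.15,108.76) → (130.36,153.88) → (198.04,126.88) → (208.49,54.78) → (151.28,9.66) → (83.60,36.66), returning to the start.

Shape 5 is a quadratic bezier drawn with `<path>`. Its stroke #000000 means cut at S966, F1100. After flipping Y the toolpath is (149.63,169.03) → (135.62,162.13) → (126.75,151.08) → (123.02,135.89) → (124.43,116.56).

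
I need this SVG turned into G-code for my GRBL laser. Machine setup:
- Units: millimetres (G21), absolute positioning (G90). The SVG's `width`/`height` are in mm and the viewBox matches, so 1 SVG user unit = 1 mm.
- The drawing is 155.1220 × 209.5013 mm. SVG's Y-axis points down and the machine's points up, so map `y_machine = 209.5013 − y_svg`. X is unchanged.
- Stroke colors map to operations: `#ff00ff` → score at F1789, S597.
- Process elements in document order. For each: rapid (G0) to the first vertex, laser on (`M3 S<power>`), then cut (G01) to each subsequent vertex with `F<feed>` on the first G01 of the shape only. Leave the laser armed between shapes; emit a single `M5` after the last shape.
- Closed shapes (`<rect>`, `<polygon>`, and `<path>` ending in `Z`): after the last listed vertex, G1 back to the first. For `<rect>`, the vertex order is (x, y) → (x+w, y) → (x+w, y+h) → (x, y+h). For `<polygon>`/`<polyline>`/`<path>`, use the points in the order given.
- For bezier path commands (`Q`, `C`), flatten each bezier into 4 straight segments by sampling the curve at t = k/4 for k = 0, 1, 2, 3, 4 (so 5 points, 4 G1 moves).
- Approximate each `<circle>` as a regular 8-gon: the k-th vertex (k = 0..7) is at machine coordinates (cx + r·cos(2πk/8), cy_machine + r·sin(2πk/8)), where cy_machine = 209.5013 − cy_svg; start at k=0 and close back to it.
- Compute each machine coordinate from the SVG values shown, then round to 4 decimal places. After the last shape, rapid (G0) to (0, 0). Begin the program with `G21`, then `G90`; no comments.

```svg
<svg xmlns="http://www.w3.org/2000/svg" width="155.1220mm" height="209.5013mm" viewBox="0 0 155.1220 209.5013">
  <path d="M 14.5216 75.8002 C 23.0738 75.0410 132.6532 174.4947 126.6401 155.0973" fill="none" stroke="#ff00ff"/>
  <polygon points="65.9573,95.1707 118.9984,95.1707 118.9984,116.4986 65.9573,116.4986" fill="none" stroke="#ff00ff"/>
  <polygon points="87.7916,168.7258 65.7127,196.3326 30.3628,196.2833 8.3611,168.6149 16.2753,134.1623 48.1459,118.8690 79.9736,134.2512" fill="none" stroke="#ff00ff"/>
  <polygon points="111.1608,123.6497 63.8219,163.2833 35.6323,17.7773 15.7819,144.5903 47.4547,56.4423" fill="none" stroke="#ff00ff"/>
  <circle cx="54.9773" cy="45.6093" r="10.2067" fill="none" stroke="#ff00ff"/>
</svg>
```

Since the viewBox matches the mm dimensions, user units are millimetres directly. The only transform is the Y-flip y_m = 209.5013 − y_svg.

Shape 1 is a cubic bezier drawn with `<path>`. Its stroke #ff00ff means score at S597, F1789. After flipping Y the toolpath is (14.5216,133.7011) → (36.4937,118.9035) → (76.0428,87.0632) → (112.8610,58.7177) → (126.6401,54.4040).

Shape 2 is a rectangle drawn with `<polygon>`. Its stroke #ff00ff means score at S597, F1789. After flipping Y the toolpath is (65.9573,114.3306) → (118.9984,114.3306) → (118.9984,93.0027) → (65.9573,93.0027) → (65.9573,114.3306), returning to the start.

Shape 3 is a regular polygon drawn with `<polygon>`. Its stroke #ff00ff means score at S597, F1789. After flipping Y the toolpath is (87.7916,40.7755) → (65.7127,13.1687) → (30.3628,13.2180) → (8.3611,40.8864) → (16.2753,75.3390) → (48.1459,90.6323) → (79.9736,75.2501) → (87.7916,40.7755), returning to the start.

Shape 4 is a closed polygon drawn with `<polygon>`. Its stroke #ff00ff means score at S597, F1789. After flipping Y the toolpath is (111.1608,85.8516) → (63.8219,46.2180) → (35.6323,191.7240) → (15.7819,64.9110) → (47.4547,153.0590) → (111.1608,85.8516), returning to the start.

Shape 5 is a circle drawn with `<circle>`. Its stroke #ff00ff means score at S597, F1789. After flipping Y the toolpath is (65.1840,163.8920) → (62.1945,171.1092) → (54.9773,174.0987) → (47.7601,171.1092) → (44.7706,163.8920) → (47.7601,156.6748) → (54.9773,153.6853) → (62.1945,156.6748) → (65.1840,163.8920), returning to the start.

G21
G90
G0 X14.5216 Y133.7011
M3 S597
G01 X36.4937 Y118.9035 F1789
G01 X76.0428 Y87.0632
G01 X112.8610 Y58.7177
G01 X126.6401 Y54.4040
G0 X65.9573 Y114.3306
M3 S597
G01 X118.9984 Y114.3306 F1789
G01 X118.9984 Y93.0027
G01 X65.9573 Y93.0027
G01 X65.9573 Y114.3306
G0 X87.7916 Y40.7755
M3 S597
G01 X65.7127 Y13.1687 F1789
G01 X30.3628 Y13.2180
G01 X8.3611 Y40.8864
G01 X16.2753 Y75.3390
G01 X48.1459 Y90.6323
G01 X79.9736 Y75.2501
G01 X87.7916 Y40.7755
G0 X111.1608 Y85.8516
M3 S597
G01 X63.8219 Y46.2180 F1789
G01 X35.6323 Y191.7240
G01 X15.7819 Y64.9110
G01 X47.4547 Y153.0590
G01 X111.1608 Y85.8516
G0 X65.1840 Y163.8920
M3 S597
G01 X62.1945 Y171.1092 F1789
G01 X54.9773 Y174.0987
G01 X47.7601 Y171.1092
G01 X44.7706 Y163.8920
G01 X47.7601 Y156.6748
G01 X54.9773 Y153.6853
G01 X62.1945 Y156.6748
G01 X65.1840 Y163.8920
M5
G0 X0.0000 Y0.0000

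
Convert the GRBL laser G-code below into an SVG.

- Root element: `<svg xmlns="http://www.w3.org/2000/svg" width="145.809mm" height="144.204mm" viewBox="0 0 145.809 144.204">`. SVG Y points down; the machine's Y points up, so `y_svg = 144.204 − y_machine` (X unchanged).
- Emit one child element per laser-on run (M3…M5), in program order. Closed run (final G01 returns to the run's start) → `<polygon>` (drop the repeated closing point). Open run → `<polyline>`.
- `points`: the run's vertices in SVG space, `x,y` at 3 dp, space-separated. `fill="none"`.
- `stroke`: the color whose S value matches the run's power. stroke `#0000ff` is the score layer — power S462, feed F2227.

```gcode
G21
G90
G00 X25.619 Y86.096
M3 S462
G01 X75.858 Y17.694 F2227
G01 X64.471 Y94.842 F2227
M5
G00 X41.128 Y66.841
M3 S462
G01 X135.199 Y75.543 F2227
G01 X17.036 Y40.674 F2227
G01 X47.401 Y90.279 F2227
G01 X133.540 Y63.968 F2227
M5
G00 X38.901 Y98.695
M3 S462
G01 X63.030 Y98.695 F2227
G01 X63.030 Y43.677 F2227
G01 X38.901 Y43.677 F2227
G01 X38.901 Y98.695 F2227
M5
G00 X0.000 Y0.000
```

<svg xmlns="http://www.w3.org/2000/svg" width="145.809mm" height="144.204mm" viewBox="0 0 145.809 144.204">
  <polyline points="25.619,58.108 75.858,126.510 64.471,49.362" fill="none" stroke="#0000ff"/>
  <polyline points="41.128,77.363 135.199,68.661 17.036,103.530 47.401,53.925 133.540,80.236" fill="none" stroke="#0000ff"/>
  <polygon points="38.901,45.509 63.030,45.509 63.030,100.527 38.901,100.527" fill="none" stroke="#0000ff"/>
</svg>

y_svg = 144.204 − y_m. Every run uses S462, so all elements get stroke `#0000ff` (score).

[1] open run; points: 25.619,58.108 75.858,126.510 64.471,49.362

[2] open run; points: 41.128,77.363 135.199,68.661 17.036,103.530 47.401,53.925 133.540,80.236

[3] closed run; points: 38.901,45.509 63.030,45.509 63.030,100.527 38.901,100.527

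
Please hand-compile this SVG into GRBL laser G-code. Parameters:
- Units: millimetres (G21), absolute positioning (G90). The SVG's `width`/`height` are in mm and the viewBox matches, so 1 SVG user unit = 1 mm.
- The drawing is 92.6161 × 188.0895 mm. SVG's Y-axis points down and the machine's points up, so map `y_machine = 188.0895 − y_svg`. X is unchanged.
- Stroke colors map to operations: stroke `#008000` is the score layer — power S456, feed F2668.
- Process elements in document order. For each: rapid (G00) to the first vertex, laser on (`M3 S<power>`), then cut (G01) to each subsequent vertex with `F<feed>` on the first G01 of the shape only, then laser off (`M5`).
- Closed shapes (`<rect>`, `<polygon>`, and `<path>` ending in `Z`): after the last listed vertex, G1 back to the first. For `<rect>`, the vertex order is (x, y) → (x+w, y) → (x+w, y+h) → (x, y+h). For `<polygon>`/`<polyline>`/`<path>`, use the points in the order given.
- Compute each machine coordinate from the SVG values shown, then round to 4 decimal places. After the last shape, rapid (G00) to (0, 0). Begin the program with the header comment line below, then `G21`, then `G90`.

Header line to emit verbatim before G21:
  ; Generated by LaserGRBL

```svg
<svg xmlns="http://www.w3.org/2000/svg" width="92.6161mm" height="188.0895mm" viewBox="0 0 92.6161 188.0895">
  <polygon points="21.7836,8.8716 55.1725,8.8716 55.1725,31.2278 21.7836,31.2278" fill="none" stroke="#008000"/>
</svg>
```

; Generated by LaserGRBL
G21
G90
G00 X21.7836 Y179.2179
M3 S456
G01 X55.1725 Y179.2179 F2668
G01 X55.1725 Y156.8617
G01 X21.7836 Y156.8617
G01 X21.7836 Y179.2179
M5
G00 X0.0000 Y0.0000

1 u = 1 mm; y_m = 188.0895 − y.

[1] `<polygon>` rectangle, #008000→score S456 F2668: (21.7836,179.2179) → (55.1725,179.2179) → (55.1725,156.8617) → (21.7836,156.8617) → (21.7836,179.2179) (closed)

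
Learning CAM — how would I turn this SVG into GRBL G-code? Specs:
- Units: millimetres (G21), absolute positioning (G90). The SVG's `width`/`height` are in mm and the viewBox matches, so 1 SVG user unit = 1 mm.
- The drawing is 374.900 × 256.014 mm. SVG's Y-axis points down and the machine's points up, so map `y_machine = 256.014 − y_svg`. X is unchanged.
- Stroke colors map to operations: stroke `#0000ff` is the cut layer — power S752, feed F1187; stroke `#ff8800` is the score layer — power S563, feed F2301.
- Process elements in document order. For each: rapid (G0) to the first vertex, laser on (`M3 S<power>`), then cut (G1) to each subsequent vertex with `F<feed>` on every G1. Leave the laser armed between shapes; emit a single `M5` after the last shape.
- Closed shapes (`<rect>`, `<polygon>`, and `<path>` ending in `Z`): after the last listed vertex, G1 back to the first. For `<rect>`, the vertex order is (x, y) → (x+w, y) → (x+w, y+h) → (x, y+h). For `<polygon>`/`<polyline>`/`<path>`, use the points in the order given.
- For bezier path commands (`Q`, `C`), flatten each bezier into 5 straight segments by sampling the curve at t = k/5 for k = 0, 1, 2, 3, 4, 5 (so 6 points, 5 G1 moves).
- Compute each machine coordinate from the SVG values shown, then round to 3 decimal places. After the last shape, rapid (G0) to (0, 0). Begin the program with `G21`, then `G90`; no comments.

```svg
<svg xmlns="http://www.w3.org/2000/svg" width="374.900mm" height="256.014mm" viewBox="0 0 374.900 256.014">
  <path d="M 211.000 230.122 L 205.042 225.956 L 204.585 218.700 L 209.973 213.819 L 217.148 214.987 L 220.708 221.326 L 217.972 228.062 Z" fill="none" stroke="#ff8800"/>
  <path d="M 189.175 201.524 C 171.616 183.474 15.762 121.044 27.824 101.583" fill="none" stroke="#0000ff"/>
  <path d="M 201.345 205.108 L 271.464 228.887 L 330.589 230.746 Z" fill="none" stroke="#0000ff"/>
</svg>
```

1 u = 1 mm; y_m = 256.014 − y.

[1] `<path>` regular polygon, #ff8800→score S563 F2301: (211.000,25.892) → (205.042,30.058) → (204.585,37.314) → (209.973,42.195) → (217.148,41.027) → (220.708,34.688) → (217.972,27.952) → (211.000,25.892) (closed)

[2] `<path>` cubic bezier, #0000ff→cut S752 F1187: (189.175,54.490) → (164.494,69.947) → (121.320,91.862) → (74.352,116.043) → (38.287,138.297) → (27.824,154.431)

[3] `<path>` closed polygon, #0000ff→cut S752 F1187: (201.345,50.906) → (271.464,27.127) → (330.589,25.268) → (201.345,50.906) (closed)

G21
G90
G0 X211.000 Y25.892
M3 S563
G1 X205.042 Y30.058 F2301
G1 X204.585 Y37.314 F2301
G1 X209.973 Y42.195 F2301
G1 X217.148 Y41.027 F2301
G1 X220.708 Y34.688 F2301
G1 X217.972 Y27.952 F2301
G1 X211.000 Y25.892 F2301
G0 X189.175 Y54.490
M3 S752
G1 X164.494 Y69.947 F1187
G1 X121.320 Y91.862 F1187
G1 X74.352 Y116.043 F1187
G1 X38.287 Y138.297 F1187
G1 X27.824 Y154.431 F1187
G0 X201.345 Y50.906
M3 S752
G1 X271.464 Y27.127 F1187
G1 X330.589 Y25.268 F1187
G1 X201.345 Y50.906 F1187
M5
G0 X0.000 Y0.000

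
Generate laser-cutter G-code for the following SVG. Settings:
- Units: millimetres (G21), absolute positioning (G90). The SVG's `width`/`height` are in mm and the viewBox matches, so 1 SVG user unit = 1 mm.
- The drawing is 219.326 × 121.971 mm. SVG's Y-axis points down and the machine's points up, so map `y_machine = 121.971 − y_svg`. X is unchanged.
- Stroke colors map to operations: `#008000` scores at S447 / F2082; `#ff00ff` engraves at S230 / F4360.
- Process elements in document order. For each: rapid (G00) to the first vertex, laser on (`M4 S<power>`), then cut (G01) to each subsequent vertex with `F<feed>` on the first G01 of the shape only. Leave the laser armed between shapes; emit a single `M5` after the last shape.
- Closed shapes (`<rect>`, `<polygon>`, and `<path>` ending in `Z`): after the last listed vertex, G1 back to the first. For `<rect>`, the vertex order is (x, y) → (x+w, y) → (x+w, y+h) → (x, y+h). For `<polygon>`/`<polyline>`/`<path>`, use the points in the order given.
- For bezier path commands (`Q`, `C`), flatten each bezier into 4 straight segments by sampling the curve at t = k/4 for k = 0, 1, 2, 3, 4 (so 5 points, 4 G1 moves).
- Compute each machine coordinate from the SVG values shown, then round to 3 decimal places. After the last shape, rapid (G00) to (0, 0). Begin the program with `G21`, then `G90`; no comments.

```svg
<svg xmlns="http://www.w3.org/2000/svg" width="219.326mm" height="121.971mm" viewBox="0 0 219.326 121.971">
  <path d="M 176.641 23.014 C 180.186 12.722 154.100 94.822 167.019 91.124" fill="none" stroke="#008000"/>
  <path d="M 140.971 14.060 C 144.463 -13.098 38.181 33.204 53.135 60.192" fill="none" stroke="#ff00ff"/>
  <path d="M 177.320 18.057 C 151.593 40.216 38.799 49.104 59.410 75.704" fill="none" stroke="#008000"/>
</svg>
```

G21
G90
G00 X176.641 Y98.957
M4 S447
G01 X174.816 Y92.137 F2082
G01 X168.315 Y67.375
G01 X163.571 Y41.376
G01 X167.019 Y30.847
G00 X140.971 Y107.911
M4 S230
G01 X126.617 Y115.955 F4360
G01 X92.755 Y105.150
G01 X61.042 Y84.192
G01 X53.135 Y61.779
G00 X177.320 Y103.914
M4 S447
G01 X145.145 Y89.299 F2082
G01 X100.988 Y76.756
G01 X65.520 Y63.380
G01 X59.410 Y46.267
M5
G00 X0.000 Y0.000

1 u = 1 mm; y_m = 121.971 − y.

[1] `<path>` cubic bezier, #008000→score S447 F2082: (176.641,98.957) → (174.816,92.137) → (168.315,67.375) → (163.571,41.376) → (167.019,30.847)

[2] `<path>` cubic bezier, #ff00ff→engrave S230 F4360: (140.971,107.911) → (126.617,115.955) → (92.755,105.150) → (61.042,84.192) → (53.135,61.779)

[3] `<path>` cubic bezier, #008000→score S447 F2082: (177.320,103.914) → (145.145,89.299) → (100.988,76.756) → (65.520,63.380) → (59.410,46.267)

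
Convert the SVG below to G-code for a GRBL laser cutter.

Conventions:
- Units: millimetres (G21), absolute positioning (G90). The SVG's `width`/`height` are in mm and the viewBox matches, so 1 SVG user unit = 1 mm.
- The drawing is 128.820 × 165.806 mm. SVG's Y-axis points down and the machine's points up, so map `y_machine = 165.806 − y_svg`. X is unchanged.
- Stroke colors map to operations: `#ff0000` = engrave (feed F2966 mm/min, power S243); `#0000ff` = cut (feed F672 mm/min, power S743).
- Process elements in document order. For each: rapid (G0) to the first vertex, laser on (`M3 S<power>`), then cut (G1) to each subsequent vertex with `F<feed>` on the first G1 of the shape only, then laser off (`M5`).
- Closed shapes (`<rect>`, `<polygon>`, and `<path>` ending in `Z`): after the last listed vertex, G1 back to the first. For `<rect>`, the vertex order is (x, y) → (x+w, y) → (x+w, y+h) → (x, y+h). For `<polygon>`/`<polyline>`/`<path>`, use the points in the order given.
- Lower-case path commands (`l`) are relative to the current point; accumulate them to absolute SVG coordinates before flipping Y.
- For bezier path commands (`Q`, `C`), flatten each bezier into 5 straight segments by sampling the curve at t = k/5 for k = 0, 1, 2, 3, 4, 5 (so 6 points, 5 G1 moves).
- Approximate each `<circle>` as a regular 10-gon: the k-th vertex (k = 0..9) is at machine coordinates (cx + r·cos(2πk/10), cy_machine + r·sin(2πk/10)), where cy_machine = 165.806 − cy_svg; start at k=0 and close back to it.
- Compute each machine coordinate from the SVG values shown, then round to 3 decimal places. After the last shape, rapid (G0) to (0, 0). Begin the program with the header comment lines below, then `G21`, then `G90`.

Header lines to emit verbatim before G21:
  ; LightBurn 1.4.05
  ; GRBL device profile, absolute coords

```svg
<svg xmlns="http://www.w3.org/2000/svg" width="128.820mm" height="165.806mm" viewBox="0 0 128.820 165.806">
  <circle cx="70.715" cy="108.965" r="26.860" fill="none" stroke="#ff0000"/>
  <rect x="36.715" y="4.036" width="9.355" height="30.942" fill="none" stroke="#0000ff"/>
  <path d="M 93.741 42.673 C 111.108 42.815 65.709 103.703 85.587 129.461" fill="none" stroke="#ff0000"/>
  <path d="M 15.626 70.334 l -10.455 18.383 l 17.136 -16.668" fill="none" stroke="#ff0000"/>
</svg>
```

; LightBurn 1.4.05
; GRBL device profile, absolute coords
G21
G90
G0 X97.575 Y56.841
M3 S243
G1 X92.445 Y72.629 F2966
G1 X79.015 Y82.386
G1 X62.415 Y82.386
G1 X48.985 Y72.629
G1 X43.855 Y56.841
G1 X48.985 Y41.053
G1 X62.415 Y31.296
G1 X79.015 Y31.296
G1 X92.445 Y41.053
G1 X97.575 Y56.841
M5
G0 X36.715 Y161.770
M3 S743
G1 X46.070 Y161.770 F672
G1 X46.070 Y130.828
G1 X36.715 Y130.828
G1 X36.715 Y161.770
M5
G0 X93.741 Y123.133
M3 S243
G1 X97.654 Y116.525 F2966
G1 X92.648 Y99.941
G1 X84.872 Y77.981
G1 X80.469 Y55.248
G1 X85.587 Y36.345
M5
G0 X15.626 Y95.472
M3 S243
G1 X5.171 Y77.089 F2966
G1 X22.307 Y93.757
M5
G0 X0.000 Y0.000

viewBox `0 0 128.820 165.806` with mm width/height → 1 unit = 1 mm. Flip: y_m = 165.806 − y_svg.

**Shape 1** — `<circle>` circle, stroke `#ff0000` → engrave (S243, F2966). Machine vertices: (97.575,56.841) → (92.445,72.629) → (79.015,82.386) → (62.415,82.386) → (48.985,72.629) → (43.855,56.841) → (48.985,41.053) → (62.415,31.296) → (79.015,31.296) → (92.445,41.053) → (97.575,56.841). Closed: final G1 returns to the first vertex.

**Shape 2** — `<rect>` rectangle, stroke `#0000ff` → cut (S743, F672). Machine vertices: (36.715,161.770) → (46.070,161.770) → (46.070,130.828) → (36.715,130.828) → (36.715,161.770). Closed: final G1 returns to the first vertex.

**Shape 3** — `<path>` cubic bezier, stroke `#ff0000` → engrave (S243, F2966). Control points (SVG): P0=(93.741,42.673), P1=(111.108,42.815), P2=(65.709,103.703), P3=(85.587,129.461); sampled at t=k/5. Machine vertices: (93.741,123.133) → (97.654,116.525) → (92.648,99.941) → (84.872,77.981) → (80.469,55.248) → (85.587,36.345). Open path.

**Shape 4** — `<path>` open polyline, stroke `#ff0000` → engrave (S243, F2966). Machine vertices: (15.626,95.472) → (5.171,77.089) → (22.307,93.757). Open path.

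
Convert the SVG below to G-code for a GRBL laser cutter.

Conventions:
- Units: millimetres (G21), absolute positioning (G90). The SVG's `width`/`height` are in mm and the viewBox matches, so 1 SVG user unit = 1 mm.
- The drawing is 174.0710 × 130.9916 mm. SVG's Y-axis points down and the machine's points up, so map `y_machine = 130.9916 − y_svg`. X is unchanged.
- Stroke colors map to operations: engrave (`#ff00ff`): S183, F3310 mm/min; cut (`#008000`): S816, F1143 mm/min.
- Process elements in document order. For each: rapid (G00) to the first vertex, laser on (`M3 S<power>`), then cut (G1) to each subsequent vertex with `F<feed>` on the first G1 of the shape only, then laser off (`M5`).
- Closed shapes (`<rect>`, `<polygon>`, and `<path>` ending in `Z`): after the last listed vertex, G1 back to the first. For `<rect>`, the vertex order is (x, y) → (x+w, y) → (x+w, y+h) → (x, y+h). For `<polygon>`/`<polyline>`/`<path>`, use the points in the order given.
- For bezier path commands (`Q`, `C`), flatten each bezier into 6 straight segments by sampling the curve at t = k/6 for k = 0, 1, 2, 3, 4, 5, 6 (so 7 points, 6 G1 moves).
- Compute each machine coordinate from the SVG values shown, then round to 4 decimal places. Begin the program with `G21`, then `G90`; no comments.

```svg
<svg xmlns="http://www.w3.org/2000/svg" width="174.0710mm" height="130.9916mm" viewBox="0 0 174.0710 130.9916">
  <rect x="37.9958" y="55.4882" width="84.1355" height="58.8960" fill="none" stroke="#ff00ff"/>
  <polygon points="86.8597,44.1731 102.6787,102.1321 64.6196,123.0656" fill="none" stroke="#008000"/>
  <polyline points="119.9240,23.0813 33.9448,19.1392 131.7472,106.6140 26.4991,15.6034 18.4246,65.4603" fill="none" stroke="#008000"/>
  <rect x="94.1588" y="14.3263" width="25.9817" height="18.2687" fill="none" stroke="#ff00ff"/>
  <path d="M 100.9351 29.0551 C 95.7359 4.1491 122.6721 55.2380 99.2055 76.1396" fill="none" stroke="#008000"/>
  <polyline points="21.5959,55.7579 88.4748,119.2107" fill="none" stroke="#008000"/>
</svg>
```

viewBox `0 0 174.0710 130.9916` with mm width/height → 1 unit = 1 mm. Flip: y_m = 130.9916 − y_svg.

**Shape 1** — `<rect>` rectangle, stroke `#ff00ff` → engrave (S183, F3310). Machine vertices: (37.9958,75.5034) → (122.1313,75.5034) → (122.1313,16.6074) → (37.9958,16.6074) → (37.9958,75.5034). Closed: final G1 returns to the first vertex.

**Shape 2** — `<polygon>` closed polygon, stroke `#008000` → cut (S816, F1143). Machine vertices: (86.8597,86.8185) → (102.6787,28.8595) → (64.6196,7.9260) → (86.8597,86.8185). Closed: final G1 returns to the first vertex.

**Shape 3** — `<polyline>` open polyline, stroke `#008000` → cut (S816, F1143). Machine vertices: (119.9240,107.9103) → (33.9448,111.8524) → (131.7472,24.3776) → (26.4991,115.3882) → (18.4246,65.5313). Open path.

**Shape 4** — `<rect>` rectangle, stroke `#ff00ff` → engrave (S183, F3310). Machine vertices: (94.1588,116.6653) → (120.1405,116.6653) → (120.1405,98.3966) → (94.1588,98.3966) → (94.1588,116.6653). Closed: final G1 returns to the first vertex.

**Shape 5** — `<path>` cubic bezier, stroke `#008000` → cut (S816, F1143). Control points (SVG): P0=(100.9351,29.0551), P1=(95.7359,4.1491), P2=(122.6721,55.2380), P3=(99.2055,76.1396); sampled at t=k/6. Machine vertices: (100.9351,101.9365) → (100.6313,108.5482) → (103.3907,105.4435) → (106.9206,95.5721) → (108.9281,81.8834) → (107.1207,67.3268) → (99.2055,54.8520). Open path.

**Shape 6** — `<polyline>` line segment, stroke `#008000` → cut (S816, F1143). Machine vertices: (21.5959,75.2337) → (88.4748,11.7809). Open path.

G21
G90
G00 X37.9958 Y75.5034
M3 S183
G1 X122.1313 Y75.5034 F3310
G1 X122.1313 Y16.6074
G1 X37.9958 Y16.6074
G1 X37.9958 Y75.5034
M5
G00 X86.8597 Y86.8185
M3 S816
G1 X102.6787 Y28.8595 F1143
G1 X64.6196 Y7.9260
G1 X86.8597 Y86.8185
M5
G00 X119.9240 Y107.9103
M3 S816
G1 X33.9448 Y111.8524 F1143
G1 X131.7472 Y24.3776
G1 X26.4991 Y115.3882
G1 X18.4246 Y65.5313
M5
G00 X94.1588 Y116.6653
M3 S183
G1 X120.1405 Y116.6653 F3310
G1 X120.1405 Y98.3966
G1 X94.1588 Y98.3966
G1 X94.1588 Y116.6653
M5
G00 X100.9351 Y101.9365
M3 S816
G1 X100.6313 Y108.5482 F1143
G1 X103.3907 Y105.4435
G1 X106.9206 Y95.5721
G1 X108.9281 Y81.8834
G1 X107.1207 Y67.3268
G1 X99.2055 Y54.8520
M5
G00 X21.5959 Y75.2337
M3 S816
G1 X88.4748 Y11.7809 F1143
M5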